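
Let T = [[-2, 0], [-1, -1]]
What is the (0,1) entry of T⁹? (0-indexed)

0

tr T = -3 and det T = 2, so the characteristic polynomial is λ² − (-3)λ + (2) with roots -1 and -2.
Eigenvectors give P = [[0, 1], [-1, 1]] with P⁻¹ = [[1, -1], [1, 0]], and T = P·diag(-1, -2)·P⁻¹.
Then T⁹ = P·diag(-1, -512)·P⁻¹ = [[0, -512], [1, -512]] · [[1, -1], [1, 0]] = [[-512, 0], [-511, -1]].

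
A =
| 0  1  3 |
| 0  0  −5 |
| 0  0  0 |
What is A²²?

[[0, 0, 0], [0, 0, 0], [0, 0, 0]]

A is strictly triangular, hence nilpotent: A³ = 0, so A²² = 0.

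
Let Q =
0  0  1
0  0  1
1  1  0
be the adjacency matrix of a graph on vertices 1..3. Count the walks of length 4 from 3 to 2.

0

The number of length-4 walks from vertex 3 to vertex 2 is entry (3,2) of Q⁴, where Q is the adjacency matrix.
Q² = [[1, 1, 0], [1, 1, 0], [0, 0, 2]]
Q³ = [[0, 0, 2], [0, 0, 2], [2, 2, 0]]
Q⁴ = [[2, 2, 0], [2, 2, 0], [0, 0, 4]]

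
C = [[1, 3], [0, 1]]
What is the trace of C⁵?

C = I + N where N = [[0, 3], [0, 0]] is strictly upper-triangular, so N² = 0.
(I + N)⁵ = I + 5·N = [[1, 15], [0, 1]].

2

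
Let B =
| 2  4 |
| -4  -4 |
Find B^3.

B^2 = [[-12, -8], [8, 0]]
B^3 = [[8, -16], [16, 32]]

[[8, -16], [16, 32]]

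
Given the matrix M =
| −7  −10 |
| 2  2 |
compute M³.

tr M = −5 and det M = 6, so the characteristic polynomial is λ² − (−5)λ + (6) with roots −3 and −2.
Eigenvectors give P = [[5, −2], [−2, 1]] with P⁻¹ = [[1, 2], [2, 5]], and M = P·diag(−3, −2)·P⁻¹.
Then M³ = P·diag(−27, −8)·P⁻¹ = [[−135, 16], [54, −8]] · [[1, 2], [2, 5]] = [[−103, −190], [38, 68]].

[[−103, −190], [38, 68]]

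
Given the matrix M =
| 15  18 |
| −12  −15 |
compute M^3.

[[135, 162], [−108, −135]]

tr M = 0 and det M = −9, so the characteristic polynomial is λ² − (0)λ + (−9) with roots 3 and −3.
Eigenvectors give P = [[−3, −1], [2, 1]] with P⁻¹ = [[−1, −1], [2, 3]], and M = P·diag(3, −3)·P⁻¹.
Then M^3 = P·diag(27, −27)·P⁻¹ = [[−81, 27], [54, −27]] · [[−1, −1], [2, 3]] = [[135, 162], [−108, −135]].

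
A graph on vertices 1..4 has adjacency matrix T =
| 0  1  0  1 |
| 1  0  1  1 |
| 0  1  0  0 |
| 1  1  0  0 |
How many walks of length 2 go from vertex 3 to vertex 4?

The number of length-2 walks from vertex 3 to vertex 4 is entry (3,4) of T², where T is the adjacency matrix.
T² = [[2, 1, 1, 1], [1, 3, 0, 1], [1, 0, 1, 1], [1, 1, 1, 2]]

1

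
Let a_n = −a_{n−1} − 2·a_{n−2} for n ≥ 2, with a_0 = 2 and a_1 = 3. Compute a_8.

−19

With companion matrix T = [[−1, −2], [1, 0]], [a_n, a_{n−1}]ᵀ = T·[a_{n−1}, a_{n−2}]ᵀ, so [a_8, a_7]ᵀ = T⁷·[a_1, a_0]ᵀ.
T⁷ = [[3, −14], [7, 10]], giving [a_8, a_7]ᵀ = [[−19], [41]].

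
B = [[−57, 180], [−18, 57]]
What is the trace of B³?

tr B = 0 and det B = −9, so the characteristic polynomial is λ² − (0)λ + (−9) with roots 3 and −3.
Eigenvectors give P = [[3, −10], [1, −3]] with P⁻¹ = [[−3, 10], [−1, 3]], and B = P·diag(3, −3)·P⁻¹.
Then B³ = P·diag(27, −27)·P⁻¹ = [[81, 270], [27, 81]] · [[−3, 10], [−1, 3]] = [[−513, 1620], [−162, 513]].

0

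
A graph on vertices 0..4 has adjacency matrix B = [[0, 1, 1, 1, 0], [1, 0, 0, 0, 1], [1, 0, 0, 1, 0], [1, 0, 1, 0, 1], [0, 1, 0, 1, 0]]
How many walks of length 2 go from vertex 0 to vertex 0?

3

The number of length-2 walks from vertex 0 to vertex 0 is entry (0,0) of B², where B is the adjacency matrix.
B² = [[3, 0, 1, 1, 2], [0, 2, 1, 2, 0], [1, 1, 2, 1, 1], [1, 2, 1, 3, 0], [2, 0, 1, 0, 2]]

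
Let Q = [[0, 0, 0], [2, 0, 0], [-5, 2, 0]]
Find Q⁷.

[[0, 0, 0], [0, 0, 0], [0, 0, 0]]

Q is strictly triangular, hence nilpotent: Q³ = 0, so Q⁷ = 0.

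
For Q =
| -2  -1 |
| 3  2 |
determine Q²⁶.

[[1, 0], [0, 1]]

Q² = I (check: tr Q = 0 and det Q = -1), so Q²⁶ = I since 26 is even.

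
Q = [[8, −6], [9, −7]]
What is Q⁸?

tr Q = 1 and det Q = −2, so the characteristic polynomial is λ² − (1)λ + (−2) with roots −1 and 2.
Eigenvectors give P = [[−2, 1], [−3, 1]] with P⁻¹ = [[1, −1], [3, −2]], and Q = P·diag(−1, 2)·P⁻¹.
Then Q⁸ = P·diag(1, 256)·P⁻¹ = [[−2, 256], [−3, 256]] · [[1, −1], [3, −2]] = [[766, −510], [765, −509]].

[[766, −510], [765, −509]]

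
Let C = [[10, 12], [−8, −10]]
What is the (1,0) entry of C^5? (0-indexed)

tr C = 0 and det C = −4, so the characteristic polynomial is λ² − (0)λ + (−4) with roots −2 and 2.
Eigenvectors give P = [[−1, −3], [1, 2]] with P⁻¹ = [[2, 3], [−1, −1]], and C = P·diag(−2, 2)·P⁻¹.
Then C^5 = P·diag(−32, 32)·P⁻¹ = [[32, −96], [−32, 64]] · [[2, 3], [−1, −1]] = [[160, 192], [−128, −160]].

−128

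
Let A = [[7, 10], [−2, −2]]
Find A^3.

tr A = 5 and det A = 6, so the characteristic polynomial is λ² − (5)λ + (6) with roots 2 and 3.
Eigenvectors give P = [[−2, −5], [1, 2]] with P⁻¹ = [[2, 5], [−1, −2]], and A = P·diag(2, 3)·P⁻¹.
Then A^3 = P·diag(8, 27)·P⁻¹ = [[−16, −135], [8, 54]] · [[2, 5], [−1, −2]] = [[103, 190], [−38, −68]].

[[103, 190], [−38, −68]]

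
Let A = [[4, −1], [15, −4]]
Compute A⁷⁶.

[[1, 0], [0, 1]]

A² = I (check: tr A = 0 and det A = −1), so A⁷⁶ = I since 76 is even.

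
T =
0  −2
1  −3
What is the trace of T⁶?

65

tr T = −3 and det T = 2, so the characteristic polynomial is λ² − (−3)λ + (2) with roots −2 and −1.
Eigenvectors give P = [[1, −2], [1, −1]] with P⁻¹ = [[−1, 2], [−1, 1]], and T = P·diag(−2, −1)·P⁻¹.
Then T⁶ = P·diag(64, 1)·P⁻¹ = [[64, −2], [64, −1]] · [[−1, 2], [−1, 1]] = [[−62, 126], [−63, 127]].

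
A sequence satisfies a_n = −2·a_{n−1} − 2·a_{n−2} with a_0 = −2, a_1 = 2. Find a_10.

0

With companion matrix B = [[−2, −2], [1, 0]], [a_n, a_{n−1}]ᵀ = B·[a_{n−1}, a_{n−2}]ᵀ, so [a_10, a_9]ᵀ = B⁹·[a_1, a_0]ᵀ.
B⁹ = [[−32, −32], [16, 0]], giving [a_10, a_9]ᵀ = [[0], [32]].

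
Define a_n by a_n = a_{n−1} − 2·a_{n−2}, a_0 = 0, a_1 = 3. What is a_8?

−9

With companion matrix Q = [[1, −2], [1, 0]], [a_n, a_{n−1}]ᵀ = Q·[a_{n−1}, a_{n−2}]ᵀ, so [a_8, a_7]ᵀ = Q⁷·[a_1, a_0]ᵀ.
Q⁷ = [[−3, −14], [7, −10]], giving [a_8, a_7]ᵀ = [[−9], [21]].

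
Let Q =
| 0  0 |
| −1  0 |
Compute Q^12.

Q is strictly triangular, hence nilpotent: Q^2 = 0, so Q^12 = 0.

[[0, 0], [0, 0]]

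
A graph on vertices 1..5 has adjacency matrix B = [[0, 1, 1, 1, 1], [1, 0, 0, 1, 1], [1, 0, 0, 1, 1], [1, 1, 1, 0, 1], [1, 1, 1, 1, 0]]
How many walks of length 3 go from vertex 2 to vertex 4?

The number of length-3 walks from vertex 2 to vertex 4 is entry (2,4) of B³, where B is the adjacency matrix.
B² = [[4, 2, 2, 3, 3], [2, 3, 3, 2, 2], [2, 3, 3, 2, 2], [3, 2, 2, 4, 3], [3, 2, 2, 3, 4]]
B³ = [[10, 10, 10, 11, 11], [10, 6, 6, 10, 10], [10, 6, 6, 10, 10], [11, 10, 10, 10, 11], [11, 10, 10, 11, 10]]

10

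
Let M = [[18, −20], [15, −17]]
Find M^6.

[[2724, −2660], [1995, −1931]]

tr M = 1 and det M = −6, so the characteristic polynomial is λ² − (1)λ + (−6) with roots 3 and −2.
Eigenvectors give P = [[4, 1], [3, 1]] with P⁻¹ = [[1, −1], [−3, 4]], and M = P·diag(3, −2)·P⁻¹.
Then M^6 = P·diag(729, 64)·P⁻¹ = [[2916, 64], [2187, 64]] · [[1, −1], [−3, 4]] = [[2724, −2660], [1995, −1931]].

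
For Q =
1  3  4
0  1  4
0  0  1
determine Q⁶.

Q = I + N where N = [[0, 3, 4], [0, 0, 4], [0, 0, 0]] is strictly upper-triangular, so N³ = 0.
(I + N)⁶ = I + 6·N + 15·N² = [[1, 18, 204], [0, 1, 24], [0, 0, 1]].

[[1, 18, 204], [0, 1, 24], [0, 0, 1]]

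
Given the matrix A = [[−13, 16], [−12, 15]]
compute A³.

tr A = 2 and det A = −3, so the characteristic polynomial is λ² − (2)λ + (−3) with roots −1 and 3.
Eigenvectors give P = [[4, 1], [3, 1]] with P⁻¹ = [[1, −1], [−3, 4]], and A = P·diag(−1, 3)·P⁻¹.
Then A³ = P·diag(−1, 27)·P⁻¹ = [[−4, 27], [−3, 27]] · [[1, −1], [−3, 4]] = [[−85, 112], [−84, 111]].

[[−85, 112], [−84, 111]]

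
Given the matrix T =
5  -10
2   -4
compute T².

[[5, -10], [2, -4]]

T² = T (a projection; rank 1, trace 1), so T² = T.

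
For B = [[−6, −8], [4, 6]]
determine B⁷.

tr B = 0 and det B = −4, so the characteristic polynomial is λ² − (0)λ + (−4) with roots −2 and 2.
Eigenvectors give P = [[2, 1], [−1, −1]] with P⁻¹ = [[1, 1], [−1, −2]], and B = P·diag(−2, 2)·P⁻¹.
Then B⁷ = P·diag(−128, 128)·P⁻¹ = [[−256, 128], [128, −128]] · [[1, 1], [−1, −2]] = [[−384, −512], [256, 384]].

[[−384, −512], [256, 384]]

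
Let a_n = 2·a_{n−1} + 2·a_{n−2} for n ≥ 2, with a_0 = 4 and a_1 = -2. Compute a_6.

112

With companion matrix B = [[2, 2], [1, 0]], [a_n, a_{n−1}]ᵀ = B·[a_{n−1}, a_{n−2}]ᵀ, so [a_6, a_5]ᵀ = B^5·[a_1, a_0]ᵀ.
B^5 = [[120, 88], [44, 32]], giving [a_6, a_5]ᵀ = [[112], [40]].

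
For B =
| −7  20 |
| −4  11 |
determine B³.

tr B = 4 and det B = 3, so the characteristic polynomial is λ² − (4)λ + (3) with roots 1 and 3.
Eigenvectors give P = [[−5, −2], [−2, −1]] with P⁻¹ = [[−1, 2], [2, −5]], and B = P·diag(1, 3)·P⁻¹.
Then B³ = P·diag(1, 27)·P⁻¹ = [[−5, −54], [−2, −27]] · [[−1, 2], [2, −5]] = [[−103, 260], [−52, 131]].

[[−103, 260], [−52, 131]]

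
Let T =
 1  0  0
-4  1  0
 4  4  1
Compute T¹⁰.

[[1, 0, 0], [-40, 1, 0], [-680, 40, 1]]

T = I + N where N = [[0, 0, 0], [-4, 0, 0], [4, 4, 0]] is strictly lower-triangular, so N³ = 0.
(I + N)¹⁰ = I + 10·N + 45·N² = [[1, 0, 0], [-40, 1, 0], [-680, 40, 1]].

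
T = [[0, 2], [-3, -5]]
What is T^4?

tr T = -5 and det T = 6, so the characteristic polynomial is λ² − (-5)λ + (6) with roots -3 and -2.
Eigenvectors give P = [[2, 1], [-3, -1]] with P⁻¹ = [[-1, -1], [3, 2]], and T = P·diag(-3, -2)·P⁻¹.
Then T^4 = P·diag(81, 16)·P⁻¹ = [[162, 16], [-243, -16]] · [[-1, -1], [3, 2]] = [[-114, -130], [195, 211]].

[[-114, -130], [195, 211]]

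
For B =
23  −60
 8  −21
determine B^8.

[[39361, −98400], [13120, −32799]]

tr B = 2 and det B = −3, so the characteristic polynomial is λ² − (2)λ + (−3) with roots −1 and 3.
Eigenvectors give P = [[−5, 3], [−2, 1]] with P⁻¹ = [[1, −3], [2, −5]], and B = P·diag(−1, 3)·P⁻¹.
Then B^8 = P·diag(1, 6561)·P⁻¹ = [[−5, 19683], [−2, 6561]] · [[1, −3], [2, −5]] = [[39361, −98400], [13120, −32799]].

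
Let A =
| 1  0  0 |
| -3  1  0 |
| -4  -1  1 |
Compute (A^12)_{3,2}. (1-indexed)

-12

A = I + N where N = [[0, 0, 0], [-3, 0, 0], [-4, -1, 0]] is strictly lower-triangular, so N^3 = 0.
(I + N)^12 = I + 12·N + 66·N^2 = [[1, 0, 0], [-36, 1, 0], [150, -12, 1]].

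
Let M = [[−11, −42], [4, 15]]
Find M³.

[[−155, −546], [52, 183]]

tr M = 4 and det M = 3, so the characteristic polynomial is λ² − (4)λ + (3) with roots 3 and 1.
Eigenvectors give P = [[−3, 7], [1, −2]] with P⁻¹ = [[2, 7], [1, 3]], and M = P·diag(3, 1)·P⁻¹.
Then M³ = P·diag(27, 1)·P⁻¹ = [[−81, 7], [27, −2]] · [[2, 7], [1, 3]] = [[−155, −546], [52, 183]].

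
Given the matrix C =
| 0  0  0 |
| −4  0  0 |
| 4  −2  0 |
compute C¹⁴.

C is strictly triangular, hence nilpotent: C³ = 0, so C¹⁴ = 0.

[[0, 0, 0], [0, 0, 0], [0, 0, 0]]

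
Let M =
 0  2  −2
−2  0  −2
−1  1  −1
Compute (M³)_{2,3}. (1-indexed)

2

M² = [[−2, −2, −2], [2, −6, 6], [−1, −3, 1]]
M³ = [[6, −6, 10], [6, 10, 2], [5, −1, 7]]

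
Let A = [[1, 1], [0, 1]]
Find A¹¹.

[[1, 11], [0, 1]]

A = I + N where N = [[0, 1], [0, 0]] is strictly upper-triangular, so N² = 0.
(I + N)¹¹ = I + 11·N = [[1, 11], [0, 1]].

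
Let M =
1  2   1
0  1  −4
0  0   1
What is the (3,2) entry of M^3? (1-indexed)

M = I + N where N = [[0, 2, 1], [0, 0, −4], [0, 0, 0]] is strictly upper-triangular, so N^3 = 0.
(I + N)^3 = I + 3·N + 3·N^2 = [[1, 6, −21], [0, 1, −12], [0, 0, 1]].

0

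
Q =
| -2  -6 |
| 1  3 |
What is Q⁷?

Q² = Q (a projection; rank 1, trace 1), so Q⁷ = Q.

[[-2, -6], [1, 3]]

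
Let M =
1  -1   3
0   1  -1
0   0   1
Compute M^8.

M = I + N where N = [[0, -1, 3], [0, 0, -1], [0, 0, 0]] is strictly upper-triangular, so N^3 = 0.
(I + N)^8 = I + 8·N + 28·N^2 = [[1, -8, 52], [0, 1, -8], [0, 0, 1]].

[[1, -8, 52], [0, 1, -8], [0, 0, 1]]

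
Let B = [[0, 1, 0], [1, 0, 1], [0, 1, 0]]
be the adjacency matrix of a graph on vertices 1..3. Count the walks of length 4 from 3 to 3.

The number of length-4 walks from vertex 3 to vertex 3 is entry (3,3) of B^4, where B is the adjacency matrix.
B^2 = [[1, 0, 1], [0, 2, 0], [1, 0, 1]]
B^3 = [[0, 2, 0], [2, 0, 2], [0, 2, 0]]
B^4 = [[2, 0, 2], [0, 4, 0], [2, 0, 2]]

2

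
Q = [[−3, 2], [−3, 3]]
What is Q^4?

[[9, 0], [0, 9]]

Q^2 = [[3, 0], [0, 3]]
Q^3 = [[−9, 6], [−9, 9]]
Q^4 = [[9, 0], [0, 9]]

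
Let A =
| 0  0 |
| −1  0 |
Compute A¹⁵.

A is strictly triangular, hence nilpotent: A² = 0, so A¹⁵ = 0.

[[0, 0], [0, 0]]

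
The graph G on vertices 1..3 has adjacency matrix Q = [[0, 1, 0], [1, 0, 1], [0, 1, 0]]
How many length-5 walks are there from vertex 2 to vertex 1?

4

The number of length-5 walks from vertex 2 to vertex 1 is entry (2,1) of Q⁵, where Q is the adjacency matrix.
Q² = [[1, 0, 1], [0, 2, 0], [1, 0, 1]]
Q³ = [[0, 2, 0], [2, 0, 2], [0, 2, 0]]
Q⁴ = [[2, 0, 2], [0, 4, 0], [2, 0, 2]]
Q⁵ = [[0, 4, 0], [4, 0, 4], [0, 4, 0]]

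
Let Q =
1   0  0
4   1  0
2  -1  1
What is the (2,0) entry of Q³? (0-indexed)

-6

Q = I + N where N = [[0, 0, 0], [4, 0, 0], [2, -1, 0]] is strictly lower-triangular, so N³ = 0.
(I + N)³ = I + 3·N + 3·N² = [[1, 0, 0], [12, 1, 0], [-6, -3, 1]].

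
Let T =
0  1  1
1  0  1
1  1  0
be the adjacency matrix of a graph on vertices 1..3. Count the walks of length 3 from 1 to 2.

3

The number of length-3 walks from vertex 1 to vertex 2 is entry (1,2) of T^3, where T is the adjacency matrix.
T^2 = [[2, 1, 1], [1, 2, 1], [1, 1, 2]]
T^3 = [[2, 3, 3], [3, 2, 3], [3, 3, 2]]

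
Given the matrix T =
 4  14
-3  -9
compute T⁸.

[[-37574, -88270], [18915, 44391]]

tr T = -5 and det T = 6, so the characteristic polynomial is λ² − (-5)λ + (6) with roots -2 and -3.
Eigenvectors give P = [[7, -2], [-3, 1]] with P⁻¹ = [[1, 2], [3, 7]], and T = P·diag(-2, -3)·P⁻¹.
Then T⁸ = P·diag(256, 6561)·P⁻¹ = [[1792, -13122], [-768, 6561]] · [[1, 2], [3, 7]] = [[-37574, -88270], [18915, 44391]].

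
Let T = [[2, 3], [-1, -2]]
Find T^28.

[[1, 0], [0, 1]]

T² = I (check: tr T = 0 and det T = -1), so T^28 = I since 28 is even.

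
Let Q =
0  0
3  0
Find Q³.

[[0, 0], [0, 0]]

Q is strictly triangular, hence nilpotent: Q² = 0, so Q³ = 0.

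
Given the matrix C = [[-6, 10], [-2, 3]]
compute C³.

tr C = -3 and det C = 2, so the characteristic polynomial is λ² − (-3)λ + (2) with roots -2 and -1.
Eigenvectors give P = [[-5, 2], [-2, 1]] with P⁻¹ = [[-1, 2], [-2, 5]], and C = P·diag(-2, -1)·P⁻¹.
Then C³ = P·diag(-8, -1)·P⁻¹ = [[40, -2], [16, -1]] · [[-1, 2], [-2, 5]] = [[-36, 70], [-14, 27]].

[[-36, 70], [-14, 27]]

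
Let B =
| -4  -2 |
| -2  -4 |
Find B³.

[[-112, -104], [-104, -112]]

B² = [[20, 16], [16, 20]]
B³ = [[-112, -104], [-104, -112]]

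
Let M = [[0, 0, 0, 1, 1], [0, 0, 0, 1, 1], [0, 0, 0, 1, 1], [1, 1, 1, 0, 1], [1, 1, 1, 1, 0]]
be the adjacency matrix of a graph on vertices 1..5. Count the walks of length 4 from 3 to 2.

The number of length-4 walks from vertex 3 to vertex 2 is entry (3,2) of M^4, where M is the adjacency matrix.
M^2 = [[2, 2, 2, 1, 1], [2, 2, 2, 1, 1], [2, 2, 2, 1, 1], [1, 1, 1, 4, 3], [1, 1, 1, 3, 4]]
M^3 = [[2, 2, 2, 7, 7], [2, 2, 2, 7, 7], [2, 2, 2, 7, 7], [7, 7, 7, 6, 7], [7, 7, 7, 7, 6]]
M^4 = [[14, 14, 14, 13, 13], [14, 14, 14, 13, 13], [14, 14, 14, 13, 13], [13, 13, 13, 28, 27], [13, 13, 13, 27, 28]]

14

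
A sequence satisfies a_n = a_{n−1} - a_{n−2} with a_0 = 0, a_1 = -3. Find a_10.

With companion matrix M = [[1, -1], [1, 0]], [a_n, a_{n−1}]ᵀ = M·[a_{n−1}, a_{n−2}]ᵀ, so [a_10, a_9]ᵀ = M⁹·[a_1, a_0]ᵀ.
M⁹ = [[-1, 0], [0, -1]], giving [a_10, a_9]ᵀ = [[3], [0]].

3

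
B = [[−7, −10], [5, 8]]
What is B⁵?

tr B = 1 and det B = −6, so the characteristic polynomial is λ² − (1)λ + (−6) with roots 3 and −2.
Eigenvectors give P = [[−1, 2], [1, −1]] with P⁻¹ = [[1, 2], [1, 1]], and B = P·diag(3, −2)·P⁻¹.
Then B⁵ = P·diag(243, −32)·P⁻¹ = [[−243, −64], [243, 32]] · [[1, 2], [1, 1]] = [[−307, −550], [275, 518]].

[[−307, −550], [275, 518]]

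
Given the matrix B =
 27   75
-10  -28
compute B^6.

[[-3261, -9975], [1330, 4054]]

tr B = -1 and det B = -6, so the characteristic polynomial is λ² − (-1)λ + (-6) with roots -3 and 2.
Eigenvectors give P = [[5, -3], [-2, 1]] with P⁻¹ = [[-1, -3], [-2, -5]], and B = P·diag(-3, 2)·P⁻¹.
Then B^6 = P·diag(729, 64)·P⁻¹ = [[3645, -192], [-1458, 64]] · [[-1, -3], [-2, -5]] = [[-3261, -9975], [1330, 4054]].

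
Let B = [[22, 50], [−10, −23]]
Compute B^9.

tr B = −1 and det B = −6, so the characteristic polynomial is λ² − (−1)λ + (−6) with roots 2 and −3.
Eigenvectors give P = [[−5, −2], [2, 1]] with P⁻¹ = [[−1, −2], [2, 5]], and B = P·diag(2, −3)·P⁻¹.
Then B^9 = P·diag(512, −19683)·P⁻¹ = [[−2560, 39366], [1024, −19683]] · [[−1, −2], [2, 5]] = [[81292, 201950], [−40390, −100463]].

[[81292, 201950], [−40390, −100463]]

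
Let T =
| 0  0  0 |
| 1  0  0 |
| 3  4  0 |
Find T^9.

[[0, 0, 0], [0, 0, 0], [0, 0, 0]]

T is strictly triangular, hence nilpotent: T^3 = 0, so T^9 = 0.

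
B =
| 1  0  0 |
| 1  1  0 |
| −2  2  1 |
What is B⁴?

B = I + N where N = [[0, 0, 0], [1, 0, 0], [−2, 2, 0]] is strictly lower-triangular, so N³ = 0.
(I + N)⁴ = I + 4·N + 6·N² = [[1, 0, 0], [4, 1, 0], [4, 8, 1]].

[[1, 0, 0], [4, 1, 0], [4, 8, 1]]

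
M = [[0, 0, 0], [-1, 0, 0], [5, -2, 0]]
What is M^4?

M is strictly triangular, hence nilpotent: M^3 = 0, so M^4 = 0.

[[0, 0, 0], [0, 0, 0], [0, 0, 0]]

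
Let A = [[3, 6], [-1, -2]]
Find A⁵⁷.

A² = A (a projection; rank 1, trace 1), so A⁵⁷ = A.

[[3, 6], [-1, -2]]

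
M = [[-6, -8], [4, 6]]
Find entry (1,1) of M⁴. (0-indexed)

tr M = 0 and det M = -4, so the characteristic polynomial is λ² − (0)λ + (-4) with roots -2 and 2.
Eigenvectors give P = [[-2, -1], [1, 1]] with P⁻¹ = [[-1, -1], [1, 2]], and M = P·diag(-2, 2)·P⁻¹.
Then M⁴ = P·diag(16, 16)·P⁻¹ = [[-32, -16], [16, 16]] · [[-1, -1], [1, 2]] = [[16, 0], [0, 16]].

16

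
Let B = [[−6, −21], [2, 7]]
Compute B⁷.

[[−6, −21], [2, 7]]

B² = B (a projection; rank 1, trace 1), so B⁷ = B.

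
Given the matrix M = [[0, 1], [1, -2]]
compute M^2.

[[1, -2], [-2, 5]]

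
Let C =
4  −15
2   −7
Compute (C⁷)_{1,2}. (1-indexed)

tr C = −3 and det C = 2, so the characteristic polynomial is λ² − (−3)λ + (2) with roots −2 and −1.
Eigenvectors give P = [[−5, 3], [−2, 1]] with P⁻¹ = [[1, −3], [2, −5]], and C = P·diag(−2, −1)·P⁻¹.
Then C⁷ = P·diag(−128, −1)·P⁻¹ = [[640, −3], [256, −1]] · [[1, −3], [2, −5]] = [[634, −1905], [254, −763]].

−1905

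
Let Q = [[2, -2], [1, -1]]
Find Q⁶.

Q² = Q (a projection; rank 1, trace 1), so Q⁶ = Q.

[[2, -2], [1, -1]]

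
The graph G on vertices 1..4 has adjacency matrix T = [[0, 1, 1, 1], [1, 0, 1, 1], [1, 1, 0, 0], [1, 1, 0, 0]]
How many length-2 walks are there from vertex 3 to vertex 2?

The number of length-2 walks from vertex 3 to vertex 2 is entry (3,2) of T², where T is the adjacency matrix.
T² = [[3, 2, 1, 1], [2, 3, 1, 1], [1, 1, 2, 2], [1, 1, 2, 2]]

1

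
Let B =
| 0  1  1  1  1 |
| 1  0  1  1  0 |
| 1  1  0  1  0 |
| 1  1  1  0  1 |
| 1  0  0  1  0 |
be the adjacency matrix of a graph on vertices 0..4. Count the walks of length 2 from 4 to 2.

The number of length-2 walks from vertex 4 to vertex 2 is entry (4,2) of B², where B is the adjacency matrix.
B² = [[4, 2, 2, 3, 1], [2, 3, 2, 2, 2], [2, 2, 3, 2, 2], [3, 2, 2, 4, 1], [1, 2, 2, 1, 2]]

2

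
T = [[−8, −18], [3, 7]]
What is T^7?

tr T = −1 and det T = −2, so the characteristic polynomial is λ² − (−1)λ + (−2) with roots 1 and −2.
Eigenvectors give P = [[−2, −3], [1, 1]] with P⁻¹ = [[1, 3], [−1, −2]], and T = P·diag(1, −2)·P⁻¹.
Then T^7 = P·diag(1, −128)·P⁻¹ = [[−2, 384], [1, −128]] · [[1, 3], [−1, −2]] = [[−386, −774], [129, 259]].

[[−386, −774], [129, 259]]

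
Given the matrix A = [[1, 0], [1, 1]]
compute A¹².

[[1, 0], [12, 1]]

A = I + N where N = [[0, 0], [1, 0]] is strictly lower-triangular, so N² = 0.
(I + N)¹² = I + 12·N = [[1, 0], [12, 1]].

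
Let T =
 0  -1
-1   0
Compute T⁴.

[[1, 0], [0, 1]]

T² = I (check: tr T = 0 and det T = -1), so T⁴ = I since 4 is even.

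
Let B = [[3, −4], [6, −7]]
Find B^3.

[[51, −52], [78, −79]]

tr B = −4 and det B = 3, so the characteristic polynomial is λ² − (−4)λ + (3) with roots −1 and −3.
Eigenvectors give P = [[1, −2], [1, −3]] with P⁻¹ = [[3, −2], [1, −1]], and B = P·diag(−1, −3)·P⁻¹.
Then B^3 = P·diag(−1, −27)·P⁻¹ = [[−1, 54], [−1, 81]] · [[3, −2], [1, −1]] = [[51, −52], [78, −79]].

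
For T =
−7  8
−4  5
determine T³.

[[−55, 56], [−28, 29]]

tr T = −2 and det T = −3, so the characteristic polynomial is λ² − (−2)λ + (−3) with roots −3 and 1.
Eigenvectors give P = [[2, −1], [1, −1]] with P⁻¹ = [[1, −1], [1, −2]], and T = P·diag(−3, 1)·P⁻¹.
Then T³ = P·diag(−27, 1)·P⁻¹ = [[−54, −1], [−27, −1]] · [[1, −1], [1, −2]] = [[−55, 56], [−28, 29]].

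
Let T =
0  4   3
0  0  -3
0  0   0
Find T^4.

T is strictly triangular, hence nilpotent: T^3 = 0, so T^4 = 0.

[[0, 0, 0], [0, 0, 0], [0, 0, 0]]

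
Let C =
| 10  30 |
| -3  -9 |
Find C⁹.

[[10, 30], [-3, -9]]

C² = C (a projection; rank 1, trace 1), so C⁹ = C.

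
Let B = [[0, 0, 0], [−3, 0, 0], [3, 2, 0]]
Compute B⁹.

[[0, 0, 0], [0, 0, 0], [0, 0, 0]]

B is strictly triangular, hence nilpotent: B³ = 0, so B⁹ = 0.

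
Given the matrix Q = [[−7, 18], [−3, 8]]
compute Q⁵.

tr Q = 1 and det Q = −2, so the characteristic polynomial is λ² − (1)λ + (−2) with roots −1 and 2.
Eigenvectors give P = [[−3, −2], [−1, −1]] with P⁻¹ = [[−1, 2], [1, −3]], and Q = P·diag(−1, 2)·P⁻¹.
Then Q⁵ = P·diag(−1, 32)·P⁻¹ = [[3, −64], [1, −32]] · [[−1, 2], [1, −3]] = [[−67, 198], [−33, 98]].

[[−67, 198], [−33, 98]]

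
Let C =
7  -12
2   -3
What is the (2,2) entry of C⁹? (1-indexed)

tr C = 4 and det C = 3, so the characteristic polynomial is λ² − (4)λ + (3) with roots 1 and 3.
Eigenvectors give P = [[-2, 3], [-1, 1]] with P⁻¹ = [[1, -3], [1, -2]], and C = P·diag(1, 3)·P⁻¹.
Then C⁹ = P·diag(1, 19683)·P⁻¹ = [[-2, 59049], [-1, 19683]] · [[1, -3], [1, -2]] = [[59047, -118092], [19682, -39363]].

-39363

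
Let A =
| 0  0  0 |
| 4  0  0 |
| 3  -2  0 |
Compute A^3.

A is strictly triangular, hence nilpotent: A^3 = 0, so A^3 = 0.

[[0, 0, 0], [0, 0, 0], [0, 0, 0]]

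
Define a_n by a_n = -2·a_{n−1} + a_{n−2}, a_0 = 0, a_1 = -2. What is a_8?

With companion matrix B = [[-2, 1], [1, 0]], [a_n, a_{n−1}]ᵀ = B·[a_{n−1}, a_{n−2}]ᵀ, so [a_8, a_7]ᵀ = B⁷·[a_1, a_0]ᵀ.
B⁷ = [[-408, 169], [169, -70]], giving [a_8, a_7]ᵀ = [[816], [-338]].

816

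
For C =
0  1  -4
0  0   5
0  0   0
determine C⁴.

[[0, 0, 0], [0, 0, 0], [0, 0, 0]]

C is strictly triangular, hence nilpotent: C³ = 0, so C⁴ = 0.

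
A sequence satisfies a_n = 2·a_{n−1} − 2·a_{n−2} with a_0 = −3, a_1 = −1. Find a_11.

With companion matrix Q = [[2, −2], [1, 0]], [a_n, a_{n−1}]ᵀ = Q·[a_{n−1}, a_{n−2}]ᵀ, so [a_11, a_10]ᵀ = Q¹⁰·[a_1, a_0]ᵀ.
Q¹⁰ = [[32, −64], [32, −32]], giving [a_11, a_10]ᵀ = [[160], [64]].

160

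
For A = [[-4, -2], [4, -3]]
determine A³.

A² = [[8, 14], [-28, 1]]
A³ = [[24, -58], [116, 53]]

[[24, -58], [116, 53]]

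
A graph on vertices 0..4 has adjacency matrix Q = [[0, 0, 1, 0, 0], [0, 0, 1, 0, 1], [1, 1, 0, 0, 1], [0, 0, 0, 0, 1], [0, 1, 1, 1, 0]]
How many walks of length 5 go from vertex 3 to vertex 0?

5

The number of length-5 walks from vertex 3 to vertex 0 is entry (3,0) of Q⁵, where Q is the adjacency matrix.
Q² = [[1, 1, 0, 0, 1], [1, 2, 1, 1, 1], [0, 1, 3, 1, 1], [0, 1, 1, 1, 0], [1, 1, 1, 0, 3]]
Q³ = [[0, 1, 3, 1, 1], [1, 2, 4, 1, 4], [3, 4, 2, 1, 5], [1, 1, 1, 0, 3], [1, 4, 5, 3, 2]]
Q⁴ = [[3, 4, 2, 1, 5], [4, 8, 7, 4, 7], [2, 7, 12, 5, 7], [1, 4, 5, 3, 2], [5, 7, 7, 2, 12]]
Q⁵ = [[2, 7, 12, 5, 7], [7, 14, 19, 7, 19], [12, 19, 16, 7, 24], [5, 7, 7, 2, 12], [7, 19, 24, 12, 16]]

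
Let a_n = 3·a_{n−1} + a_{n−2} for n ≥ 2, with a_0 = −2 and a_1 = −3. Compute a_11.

With companion matrix A = [[3, 1], [1, 0]], [a_n, a_{n−1}]ᵀ = A·[a_{n−1}, a_{n−2}]ᵀ, so [a_11, a_10]ᵀ = A¹⁰·[a_1, a_0]ᵀ.
A¹⁰ = [[141481, 42837], [42837, 12970]], giving [a_11, a_10]ᵀ = [[−510117], [−154451]].

−510117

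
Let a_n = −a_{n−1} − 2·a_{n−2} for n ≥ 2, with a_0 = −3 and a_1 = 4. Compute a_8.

With companion matrix M = [[−1, −2], [1, 0]], [a_n, a_{n−1}]ᵀ = M·[a_{n−1}, a_{n−2}]ᵀ, so [a_8, a_7]ᵀ = M⁷·[a_1, a_0]ᵀ.
M⁷ = [[3, −14], [7, 10]], giving [a_8, a_7]ᵀ = [[54], [−2]].

54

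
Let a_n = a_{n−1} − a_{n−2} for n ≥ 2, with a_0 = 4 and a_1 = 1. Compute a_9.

With companion matrix B = [[1, −1], [1, 0]], [a_n, a_{n−1}]ᵀ = B·[a_{n−1}, a_{n−2}]ᵀ, so [a_9, a_8]ᵀ = B⁸·[a_1, a_0]ᵀ.
B⁸ = [[0, −1], [1, −1]], giving [a_9, a_8]ᵀ = [[−4], [−3]].

−4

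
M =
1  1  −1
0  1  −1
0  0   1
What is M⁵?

M = I + N where N = [[0, 1, −1], [0, 0, −1], [0, 0, 0]] is strictly upper-triangular, so N³ = 0.
(I + N)⁵ = I + 5·N + 10·N² = [[1, 5, −15], [0, 1, −5], [0, 0, 1]].

[[1, 5, −15], [0, 1, −5], [0, 0, 1]]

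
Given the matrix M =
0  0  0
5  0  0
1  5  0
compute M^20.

M is strictly triangular, hence nilpotent: M^3 = 0, so M^20 = 0.

[[0, 0, 0], [0, 0, 0], [0, 0, 0]]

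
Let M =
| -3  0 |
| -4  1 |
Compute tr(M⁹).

tr M = -2 and det M = -3, so the characteristic polynomial is λ² − (-2)λ + (-3) with roots -3 and 1.
Eigenvectors give P = [[1, 0], [1, -1]] with P⁻¹ = [[1, 0], [1, -1]], and M = P·diag(-3, 1)·P⁻¹.
Then M⁹ = P·diag(-19683, 1)·P⁻¹ = [[-19683, 0], [-19683, -1]] · [[1, 0], [1, -1]] = [[-19683, 0], [-19684, 1]].

-19682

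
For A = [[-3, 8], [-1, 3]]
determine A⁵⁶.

A² = I (check: tr A = 0 and det A = -1), so A⁵⁶ = I since 56 is even.

[[1, 0], [0, 1]]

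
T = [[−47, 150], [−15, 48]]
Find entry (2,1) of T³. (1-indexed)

tr T = 1 and det T = −6, so the characteristic polynomial is λ² − (1)λ + (−6) with roots −2 and 3.
Eigenvectors give P = [[10, 3], [3, 1]] with P⁻¹ = [[1, −3], [−3, 10]], and T = P·diag(−2, 3)·P⁻¹.
Then T³ = P·diag(−8, 27)·P⁻¹ = [[−80, 81], [−24, 27]] · [[1, −3], [−3, 10]] = [[−323, 1050], [−105, 342]].

−105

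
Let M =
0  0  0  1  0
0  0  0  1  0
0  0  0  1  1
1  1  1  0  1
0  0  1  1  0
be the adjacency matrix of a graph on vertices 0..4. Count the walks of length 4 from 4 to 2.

The number of length-4 walks from vertex 4 to vertex 2 is entry (4,2) of M⁴, where M is the adjacency matrix.
M² = [[1, 1, 1, 0, 1], [1, 1, 1, 0, 1], [1, 1, 2, 1, 1], [0, 0, 1, 4, 1], [1, 1, 1, 1, 2]]
M³ = [[0, 0, 1, 4, 1], [0, 0, 1, 4, 1], [1, 1, 2, 5, 3], [4, 4, 5, 2, 5], [1, 1, 3, 5, 2]]
M⁴ = [[4, 4, 5, 2, 5], [4, 4, 5, 2, 5], [5, 5, 8, 7, 7], [2, 2, 7, 18, 7], [5, 5, 7, 7, 8]]

7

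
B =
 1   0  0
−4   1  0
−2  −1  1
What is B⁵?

B = I + N where N = [[0, 0, 0], [−4, 0, 0], [−2, −1, 0]] is strictly lower-triangular, so N³ = 0.
(I + N)⁵ = I + 5·N + 10·N² = [[1, 0, 0], [−20, 1, 0], [30, −5, 1]].

[[1, 0, 0], [−20, 1, 0], [30, −5, 1]]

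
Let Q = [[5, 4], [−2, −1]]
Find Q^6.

[[1457, 1456], [−728, −727]]

tr Q = 4 and det Q = 3, so the characteristic polynomial is λ² − (4)λ + (3) with roots 1 and 3.
Eigenvectors give P = [[−1, −2], [1, 1]] with P⁻¹ = [[1, 2], [−1, −1]], and Q = P·diag(1, 3)·P⁻¹.
Then Q^6 = P·diag(1, 729)·P⁻¹ = [[−1, −1458], [1, 729]] · [[1, 2], [−1, −1]] = [[1457, 1456], [−728, −727]].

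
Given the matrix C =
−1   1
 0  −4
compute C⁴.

[[1, −85], [0, 256]]

C² = [[1, −5], [0, 16]]
C³ = [[−1, 21], [0, −64]]
C⁴ = [[1, −85], [0, 256]]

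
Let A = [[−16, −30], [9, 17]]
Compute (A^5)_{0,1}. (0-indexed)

tr A = 1 and det A = −2, so the characteristic polynomial is λ² − (1)λ + (−2) with roots 2 and −1.
Eigenvectors give P = [[5, −2], [−3, 1]] with P⁻¹ = [[−1, −2], [−3, −5]], and A = P·diag(2, −1)·P⁻¹.
Then A^5 = P·diag(32, −1)·P⁻¹ = [[160, 2], [−96, −1]] · [[−1, −2], [−3, −5]] = [[−166, −330], [99, 197]].

−330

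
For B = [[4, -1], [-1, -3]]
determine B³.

[[69, -14], [-14, -29]]

B² = [[17, -1], [-1, 10]]
B³ = [[69, -14], [-14, -29]]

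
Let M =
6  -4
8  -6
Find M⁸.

tr M = 0 and det M = -4, so the characteristic polynomial is λ² − (0)λ + (-4) with roots -2 and 2.
Eigenvectors give P = [[1, -1], [2, -1]] with P⁻¹ = [[-1, 1], [-2, 1]], and M = P·diag(-2, 2)·P⁻¹.
Then M⁸ = P·diag(256, 256)·P⁻¹ = [[256, -256], [512, -256]] · [[-1, 1], [-2, 1]] = [[256, 0], [0, 256]].

[[256, 0], [0, 256]]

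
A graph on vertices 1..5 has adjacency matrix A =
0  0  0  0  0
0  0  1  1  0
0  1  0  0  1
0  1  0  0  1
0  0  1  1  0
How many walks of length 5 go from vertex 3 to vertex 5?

16

The number of length-5 walks from vertex 3 to vertex 5 is entry (3,5) of A⁵, where A is the adjacency matrix.
A² = [[0, 0, 0, 0, 0], [0, 2, 0, 0, 2], [0, 0, 2, 2, 0], [0, 0, 2, 2, 0], [0, 2, 0, 0, 2]]
A³ = [[0, 0, 0, 0, 0], [0, 0, 4, 4, 0], [0, 4, 0, 0, 4], [0, 4, 0, 0, 4], [0, 0, 4, 4, 0]]
A⁴ = [[0, 0, 0, 0, 0], [0, 8, 0, 0, 8], [0, 0, 8, 8, 0], [0, 0, 8, 8, 0], [0, 8, 0, 0, 8]]
A⁵ = [[0, 0, 0, 0, 0], [0, 0, 16, 16, 0], [0, 16, 0, 0, 16], [0, 16, 0, 0, 16], [0, 0, 16, 16, 0]]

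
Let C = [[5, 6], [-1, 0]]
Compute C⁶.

tr C = 5 and det C = 6, so the characteristic polynomial is λ² − (5)λ + (6) with roots 3 and 2.
Eigenvectors give P = [[-3, -2], [1, 1]] with P⁻¹ = [[-1, -2], [1, 3]], and C = P·diag(3, 2)·P⁻¹.
Then C⁶ = P·diag(729, 64)·P⁻¹ = [[-2187, -128], [729, 64]] · [[-1, -2], [1, 3]] = [[2059, 3990], [-665, -1266]].

[[2059, 3990], [-665, -1266]]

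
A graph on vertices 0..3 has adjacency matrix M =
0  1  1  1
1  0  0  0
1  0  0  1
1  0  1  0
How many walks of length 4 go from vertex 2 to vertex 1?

The number of length-4 walks from vertex 2 to vertex 1 is entry (2,1) of M⁴, where M is the adjacency matrix.
M² = [[3, 0, 1, 1], [0, 1, 1, 1], [1, 1, 2, 1], [1, 1, 1, 2]]
M³ = [[2, 3, 4, 4], [3, 0, 1, 1], [4, 1, 2, 3], [4, 1, 3, 2]]
M⁴ = [[11, 2, 6, 6], [2, 3, 4, 4], [6, 4, 7, 6], [6, 4, 6, 7]]

4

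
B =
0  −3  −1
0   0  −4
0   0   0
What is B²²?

[[0, 0, 0], [0, 0, 0], [0, 0, 0]]

B is strictly triangular, hence nilpotent: B³ = 0, so B²² = 0.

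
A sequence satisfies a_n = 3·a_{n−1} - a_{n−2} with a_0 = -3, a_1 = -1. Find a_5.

With companion matrix M = [[3, -1], [1, 0]], [a_n, a_{n−1}]ᵀ = M·[a_{n−1}, a_{n−2}]ᵀ, so [a_5, a_4]ᵀ = M^4·[a_1, a_0]ᵀ.
M^4 = [[55, -21], [21, -8]], giving [a_5, a_4]ᵀ = [[8], [3]].

8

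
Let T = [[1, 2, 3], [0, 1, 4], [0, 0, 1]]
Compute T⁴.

[[1, 8, 60], [0, 1, 16], [0, 0, 1]]

T = I + N where N = [[0, 2, 3], [0, 0, 4], [0, 0, 0]] is strictly upper-triangular, so N³ = 0.
(I + N)⁴ = I + 4·N + 6·N² = [[1, 8, 60], [0, 1, 16], [0, 0, 1]].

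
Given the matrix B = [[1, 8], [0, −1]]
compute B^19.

B² = I (check: tr B = 0 and det B = −1), so B^19 = B since 19 is odd.

[[1, 8], [0, −1]]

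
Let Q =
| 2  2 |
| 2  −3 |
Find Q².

[[8, −2], [−2, 13]]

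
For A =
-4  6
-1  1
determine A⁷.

[[-382, 762], [-127, 253]]

tr A = -3 and det A = 2, so the characteristic polynomial is λ² − (-3)λ + (2) with roots -1 and -2.
Eigenvectors give P = [[-2, 3], [-1, 1]] with P⁻¹ = [[1, -3], [1, -2]], and A = P·diag(-1, -2)·P⁻¹.
Then A⁷ = P·diag(-1, -128)·P⁻¹ = [[2, -384], [1, -128]] · [[1, -3], [1, -2]] = [[-382, 762], [-127, 253]].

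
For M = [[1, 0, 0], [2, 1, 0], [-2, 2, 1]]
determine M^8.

[[1, 0, 0], [16, 1, 0], [96, 16, 1]]

M = I + N where N = [[0, 0, 0], [2, 0, 0], [-2, 2, 0]] is strictly lower-triangular, so N^3 = 0.
(I + N)^8 = I + 8·N + 28·N^2 = [[1, 0, 0], [16, 1, 0], [96, 16, 1]].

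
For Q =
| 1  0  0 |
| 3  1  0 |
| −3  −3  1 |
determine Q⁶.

[[1, 0, 0], [18, 1, 0], [−153, −18, 1]]

Q = I + N where N = [[0, 0, 0], [3, 0, 0], [−3, −3, 0]] is strictly lower-triangular, so N³ = 0.
(I + N)⁶ = I + 6·N + 15·N² = [[1, 0, 0], [18, 1, 0], [−153, −18, 1]].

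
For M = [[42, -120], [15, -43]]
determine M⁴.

tr M = -1 and det M = -6, so the characteristic polynomial is λ² − (-1)λ + (-6) with roots -3 and 2.
Eigenvectors give P = [[-8, 3], [-3, 1]] with P⁻¹ = [[1, -3], [3, -8]], and M = P·diag(-3, 2)·P⁻¹.
Then M⁴ = P·diag(81, 16)·P⁻¹ = [[-648, 48], [-243, 16]] · [[1, -3], [3, -8]] = [[-504, 1560], [-195, 601]].

[[-504, 1560], [-195, 601]]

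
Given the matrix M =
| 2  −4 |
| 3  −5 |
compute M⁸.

[[−764, 1020], [−765, 1021]]

tr M = −3 and det M = 2, so the characteristic polynomial is λ² − (−3)λ + (2) with roots −2 and −1.
Eigenvectors give P = [[1, 4], [1, 3]] with P⁻¹ = [[−3, 4], [1, −1]], and M = P·diag(−2, −1)·P⁻¹.
Then M⁸ = P·diag(256, 1)·P⁻¹ = [[256, 4], [256, 3]] · [[−3, 4], [1, −1]] = [[−764, 1020], [−765, 1021]].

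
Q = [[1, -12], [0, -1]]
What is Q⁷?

Q² = I (check: tr Q = 0 and det Q = -1), so Q⁷ = Q since 7 is odd.

[[1, -12], [0, -1]]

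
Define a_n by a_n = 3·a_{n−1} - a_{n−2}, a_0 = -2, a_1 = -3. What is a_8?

-2207

With companion matrix T = [[3, -1], [1, 0]], [a_n, a_{n−1}]ᵀ = T·[a_{n−1}, a_{n−2}]ᵀ, so [a_8, a_7]ᵀ = T⁷·[a_1, a_0]ᵀ.
T⁷ = [[987, -377], [377, -144]], giving [a_8, a_7]ᵀ = [[-2207], [-843]].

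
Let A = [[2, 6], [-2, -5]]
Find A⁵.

[[92, 186], [-62, -125]]

tr A = -3 and det A = 2, so the characteristic polynomial is λ² − (-3)λ + (2) with roots -2 and -1.
Eigenvectors give P = [[-3, -2], [2, 1]] with P⁻¹ = [[1, 2], [-2, -3]], and A = P·diag(-2, -1)·P⁻¹.
Then A⁵ = P·diag(-32, -1)·P⁻¹ = [[96, 2], [-64, -1]] · [[1, 2], [-2, -3]] = [[92, 186], [-62, -125]].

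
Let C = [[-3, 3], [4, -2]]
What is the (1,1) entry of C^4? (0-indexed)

556

C^2 = [[21, -15], [-20, 16]]
C^3 = [[-123, 93], [124, -92]]
C^4 = [[741, -555], [-740, 556]]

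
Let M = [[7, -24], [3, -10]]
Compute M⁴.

[[-119, 360], [-45, 136]]

tr M = -3 and det M = 2, so the characteristic polynomial is λ² − (-3)λ + (2) with roots -2 and -1.
Eigenvectors give P = [[-8, -3], [-3, -1]] with P⁻¹ = [[1, -3], [-3, 8]], and M = P·diag(-2, -1)·P⁻¹.
Then M⁴ = P·diag(16, 1)·P⁻¹ = [[-128, -3], [-48, -1]] · [[1, -3], [-3, 8]] = [[-119, 360], [-45, 136]].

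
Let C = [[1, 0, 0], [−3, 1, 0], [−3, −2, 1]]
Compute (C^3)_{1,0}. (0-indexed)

−9

C = I + N where N = [[0, 0, 0], [−3, 0, 0], [−3, −2, 0]] is strictly lower-triangular, so N^3 = 0.
(I + N)^3 = I + 3·N + 3·N^2 = [[1, 0, 0], [−9, 1, 0], [9, −6, 1]].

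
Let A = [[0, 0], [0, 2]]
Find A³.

A² = [[0, 0], [0, 4]]
A³ = [[0, 0], [0, 8]]

[[0, 0], [0, 8]]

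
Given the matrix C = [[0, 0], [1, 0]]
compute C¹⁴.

C is strictly triangular, hence nilpotent: C² = 0, so C¹⁴ = 0.

[[0, 0], [0, 0]]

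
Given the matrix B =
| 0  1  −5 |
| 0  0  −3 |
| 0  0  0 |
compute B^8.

B is strictly triangular, hence nilpotent: B^3 = 0, so B^8 = 0.

[[0, 0, 0], [0, 0, 0], [0, 0, 0]]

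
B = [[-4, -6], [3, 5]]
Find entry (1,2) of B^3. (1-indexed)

tr B = 1 and det B = -2, so the characteristic polynomial is λ² − (1)λ + (-2) with roots 2 and -1.
Eigenvectors give P = [[-1, 2], [1, -1]] with P⁻¹ = [[1, 2], [1, 1]], and B = P·diag(2, -1)·P⁻¹.
Then B^3 = P·diag(8, -1)·P⁻¹ = [[-8, -2], [8, 1]] · [[1, 2], [1, 1]] = [[-10, -18], [9, 17]].

-18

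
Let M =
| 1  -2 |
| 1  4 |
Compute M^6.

[[-601, -1330], [665, 1394]]

tr M = 5 and det M = 6, so the characteristic polynomial is λ² − (5)λ + (6) with roots 3 and 2.
Eigenvectors give P = [[-1, -2], [1, 1]] with P⁻¹ = [[1, 2], [-1, -1]], and M = P·diag(3, 2)·P⁻¹.
Then M^6 = P·diag(729, 64)·P⁻¹ = [[-729, -128], [729, 64]] · [[1, 2], [-1, -1]] = [[-601, -1330], [665, 1394]].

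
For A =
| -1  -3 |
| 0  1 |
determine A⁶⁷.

A² = I (check: tr A = 0 and det A = -1), so A⁶⁷ = A since 67 is odd.

[[-1, -3], [0, 1]]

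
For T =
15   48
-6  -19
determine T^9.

[[157455, 472368], [-59046, -177139]]

tr T = -4 and det T = 3, so the characteristic polynomial is λ² − (-4)λ + (3) with roots -3 and -1.
Eigenvectors give P = [[-8, -3], [3, 1]] with P⁻¹ = [[1, 3], [-3, -8]], and T = P·diag(-3, -1)·P⁻¹.
Then T^9 = P·diag(-19683, -1)·P⁻¹ = [[157464, 3], [-59049, -1]] · [[1, 3], [-3, -8]] = [[157455, 472368], [-59046, -177139]].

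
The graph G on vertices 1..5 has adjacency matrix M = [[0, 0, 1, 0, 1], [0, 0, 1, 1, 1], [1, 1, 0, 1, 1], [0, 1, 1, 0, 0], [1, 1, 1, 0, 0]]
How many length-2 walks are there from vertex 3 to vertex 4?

The number of length-2 walks from vertex 3 to vertex 4 is entry (3,4) of M^2, where M is the adjacency matrix.
M^2 = [[2, 2, 1, 1, 1], [2, 3, 2, 1, 1], [1, 2, 4, 1, 2], [1, 1, 1, 2, 2], [1, 1, 2, 2, 3]]

1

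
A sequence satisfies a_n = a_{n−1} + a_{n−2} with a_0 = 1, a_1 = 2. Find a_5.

13

With companion matrix C = [[1, 1], [1, 0]], [a_n, a_{n−1}]ᵀ = C·[a_{n−1}, a_{n−2}]ᵀ, so [a_5, a_4]ᵀ = C⁴·[a_1, a_0]ᵀ.
C⁴ = [[5, 3], [3, 2]], giving [a_5, a_4]ᵀ = [[13], [8]].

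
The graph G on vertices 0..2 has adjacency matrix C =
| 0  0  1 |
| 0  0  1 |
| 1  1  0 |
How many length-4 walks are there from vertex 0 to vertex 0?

The number of length-4 walks from vertex 0 to vertex 0 is entry (0,0) of C⁴, where C is the adjacency matrix.
C² = [[1, 1, 0], [1, 1, 0], [0, 0, 2]]
C³ = [[0, 0, 2], [0, 0, 2], [2, 2, 0]]
C⁴ = [[2, 2, 0], [2, 2, 0], [0, 0, 4]]

2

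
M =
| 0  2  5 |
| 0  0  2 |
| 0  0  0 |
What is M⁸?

M is strictly triangular, hence nilpotent: M³ = 0, so M⁸ = 0.

[[0, 0, 0], [0, 0, 0], [0, 0, 0]]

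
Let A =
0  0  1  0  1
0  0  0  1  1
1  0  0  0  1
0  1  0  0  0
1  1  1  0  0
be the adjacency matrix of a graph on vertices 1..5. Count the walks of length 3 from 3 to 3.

The number of length-3 walks from vertex 3 to vertex 3 is entry (3,3) of A^3, where A is the adjacency matrix.
A^2 = [[2, 1, 1, 0, 1], [1, 2, 1, 0, 0], [1, 1, 2, 0, 1], [0, 0, 0, 1, 1], [1, 0, 1, 1, 3]]
A^3 = [[2, 1, 3, 1, 4], [1, 0, 1, 2, 4], [3, 1, 2, 1, 4], [1, 2, 1, 0, 0], [4, 4, 4, 0, 2]]

2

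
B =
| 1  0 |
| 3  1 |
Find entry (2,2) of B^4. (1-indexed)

B = I + N where N = [[0, 0], [3, 0]] is strictly lower-triangular, so N^2 = 0.
(I + N)^4 = I + 4·N = [[1, 0], [12, 1]].

1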